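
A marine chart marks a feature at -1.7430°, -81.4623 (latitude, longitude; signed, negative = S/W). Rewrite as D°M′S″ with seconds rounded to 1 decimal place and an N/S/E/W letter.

1°44′34.8″ S, 81°27′44.3″ W

Latitude is negative → S; |value| = 1.743000
Lat: whole degrees 1; 44.58000′ → 44′ and 34.800″
Longitude is negative → W; |value| = 81.462300
λ: whole degrees 81; 27.73800′ → 27′ and 44.280″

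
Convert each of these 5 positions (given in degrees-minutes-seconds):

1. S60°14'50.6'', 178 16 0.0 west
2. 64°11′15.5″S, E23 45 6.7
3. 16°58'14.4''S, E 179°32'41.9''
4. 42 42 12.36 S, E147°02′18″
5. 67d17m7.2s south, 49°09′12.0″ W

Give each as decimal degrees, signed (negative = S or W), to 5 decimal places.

1. -60.24739, -178.26667
2. -64.18764, 23.75186
3. -16.97067, 179.54497
4. -42.70343, 147.03833
5. -67.28533, -49.15333

Point 1:
  Latitude: 14′ + 50.6″ = 14.84333′; 60 + 14.84333/60 = 60.247389
  S → negative
  Longitude: 178° + 16/60 + 0/3600 = 178 + 0.266667 + 0.000000 = 178.266667
  W → negative
Point 2:
  Lat: 64 + 11/60 + 15.5/3600 = 64.187639
  hemisphere S, so the sign is −
  λ: 23° + 45/60 + 6.7/3600 = 23 + 0.750000 + 0.001861 = 23.751861
  E ⇒ keep positive
Point 3:
  Lat: 58′ + 14.4″ = 58.24000′; 16 + 58.24000/60 = 16.970667
  hemisphere S, so the sign is −
  Longitude: 32′ + 41.9″ = 32.69833′; 179 + 32.69833/60 = 179.544972
  E → positive
Point 4:
  φ: 42′ + 12.36″ = 42.20600′; 42 + 42.20600/60 = 42.703433
  S → negative
  Lon: 147 + 2/60 + 18/3600 = 147.038333
  E ⇒ keep positive
Point 5:
  Latitude: 67 + 17/60 + 7.2/3600 = 67.285333
  S → negative
  λ: 9′ + 12″ = 9.20000′; 49 + 9.20000/60 = 49.153333
  W ⇒ negate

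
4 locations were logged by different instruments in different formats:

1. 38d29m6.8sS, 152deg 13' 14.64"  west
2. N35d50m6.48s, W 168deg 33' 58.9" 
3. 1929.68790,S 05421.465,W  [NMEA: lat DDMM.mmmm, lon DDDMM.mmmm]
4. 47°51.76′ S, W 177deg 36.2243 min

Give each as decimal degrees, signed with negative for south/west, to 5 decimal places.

Point 1:
  Latitude: 38° + 29/60 + 6.8/3600 = 38 + 0.483333 + 0.001889 = 38.485222
  S → negative
  Longitude: 13′ + 14.64″ = 13.24400′; 152 + 13.24400/60 = 152.220733
  W → negative
Point 2:
  Latitude: 35° + 50/60 + 6.48/3600 = 35 + 0.833333 + 0.001800 = 35.835133
  N ⇒ keep positive
  Lon: 168 + 33/60 + 58.9/3600 = 168.566361
  W → negative
Point 3:
  Lat: split at 2 digits → 19° and 29.6879′; 19 + 29.6879/60 = 19.494798
  S → negative
  Longitude: degrees = first 3 digits = 54, minutes = 21.465; 54 + 21.465/60 = 54.357750
  W → negative
Point 4:
  Lat: 47 + 51.76/60 = 47.862667
  S ⇒ negate
  Longitude: 36.2243′ = 0.603738°; total 177.603738
  hemisphere W, so the sign is −

1. -38.48522, -152.22073
2. 35.83513, -168.56636
3. -19.49480, -54.35775
4. -47.86267, -177.60374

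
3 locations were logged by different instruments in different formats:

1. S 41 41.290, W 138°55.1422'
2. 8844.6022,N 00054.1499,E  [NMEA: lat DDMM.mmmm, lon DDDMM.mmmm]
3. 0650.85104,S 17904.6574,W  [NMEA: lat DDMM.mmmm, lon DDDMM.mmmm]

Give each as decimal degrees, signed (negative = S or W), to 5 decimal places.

1. -41.68817, -138.91904
2. 88.74337, 0.90250
3. -6.84752, -179.07762

Point 1:
  Latitude: 41.29′ = 0.688167°; total 41.688167
  S ⇒ negate
  λ: 138 + 55.1422/60 = 138.919037
  W → negative
Point 2:
  Latitude: degrees = first 2 digits = 88, minutes = 44.6022; 88 + 44.6022/60 = 88.743370
  N → positive
  Lon: split at 3 digits → 000° and 54.1499′; 0 + 54.1499/60 = 0.902498
  E ⇒ keep positive
Point 3:
  Latitude: degrees = first 2 digits = 6, minutes = 50.85104; 6 + 50.85104/60 = 6.847517
  S → negative
  λ: split at 3 digits → 179° and 4.6574′; 179 + 4.6574/60 = 179.077623
  W → negative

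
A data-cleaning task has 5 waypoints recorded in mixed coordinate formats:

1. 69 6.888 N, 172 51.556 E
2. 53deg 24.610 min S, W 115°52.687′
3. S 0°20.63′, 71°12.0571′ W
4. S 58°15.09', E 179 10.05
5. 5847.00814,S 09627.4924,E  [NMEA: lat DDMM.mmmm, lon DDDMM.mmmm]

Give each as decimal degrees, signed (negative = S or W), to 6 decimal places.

Point 1:
  Lat: 69 + 6.888/60 = 69.1148000
  N → positive
  Longitude: 172 + 51.556/60 = 172.8592667
  E → positive
Point 2:
  φ: 24.61′ = 0.410167°; total 53.4101667
  S ⇒ negate
  Lon: 115 + 52.687/60 = 115.8781167
  W → negative
Point 3:
  Latitude: 0 + 20.63/60 = 0.3438333
  S ⇒ negate
  λ: 12.0571′ = 0.200952°; total 71.2009517
  W → negative
Point 4:
  φ: 15.09′ = 0.251500°; total 58.2515000
  hemisphere S, so the sign is −
  Longitude: 179 + 10.05/60 = 179.1675000
  E → positive
Point 5:
  φ: split at 2 digits → 58° and 47.00814′; 58 + 47.00814/60 = 58.7834690
  S → negative
  Lon: degrees = first 3 digits = 96, minutes = 27.4924; 96 + 27.4924/60 = 96.4582067
  E → positive

1. 69.114800, 172.859267
2. -53.410167, -115.878117
3. -0.343833, -71.200952
4. -58.251500, 179.167500
5. -58.783469, 96.458207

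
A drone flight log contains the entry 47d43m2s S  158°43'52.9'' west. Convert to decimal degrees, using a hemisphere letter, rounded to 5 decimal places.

47.71722° S, 158.73136° W

φ: 47° + 43/60 + 2/3600 = 47 + 0.716667 + 0.000556 = 47.717222
λ: 43′ + 52.9″ = 43.88167′; 158 + 43.88167/60 = 158.731361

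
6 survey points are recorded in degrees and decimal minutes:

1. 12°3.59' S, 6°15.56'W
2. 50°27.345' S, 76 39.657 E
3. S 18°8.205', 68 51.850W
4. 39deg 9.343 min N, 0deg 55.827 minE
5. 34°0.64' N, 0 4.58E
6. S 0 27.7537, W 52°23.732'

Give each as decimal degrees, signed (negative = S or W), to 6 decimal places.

Point 1:
  φ: 12 + 3.59/60 = 12.0598333
  S ⇒ negate
  λ: 15.56′ = 0.259333°; total 6.2593333
  W ⇒ negate
Point 2:
  Latitude: 27.345′ = 0.455750°; total 50.4557500
  S ⇒ negate
  Lon: 39.657′ = 0.660950°; total 76.6609500
  E ⇒ keep positive
Point 3:
  Lat: 18 + 8.205/60 = 18.1367500
  S ⇒ negate
  Lon: 51.85′ = 0.864167°; total 68.8641667
  hemisphere W, so the sign is −
Point 4:
  φ: 39 + 9.343/60 = 39.1557167
  N → positive
  Lon: 0 + 55.827/60 = 0.9304500
  E → positive
Point 5:
  Latitude: 34 + 0.64/60 = 34.0106667
  N ⇒ keep positive
  Longitude: 4.58′ = 0.076333°; total 0.0763333
  E → positive
Point 6:
  φ: 0 + 27.7537/60 = 0.4625617
  hemisphere S, so the sign is −
  Lon: 52 + 23.732/60 = 52.3955333
  W → negative

1. -12.059833, -6.259333
2. -50.455750, 76.660950
3. -18.136750, -68.864167
4. 39.155717, 0.930450
5. 34.010667, 0.076333
6. -0.462562, -52.395533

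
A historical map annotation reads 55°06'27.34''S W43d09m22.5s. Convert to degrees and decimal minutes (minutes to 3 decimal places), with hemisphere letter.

Latitude: 6 + 27.34/60 = 6.45567′
Longitude: seconds/60 = 0.37500; minutes = 9 + 0.37500 = 9.37500

55° 6.456′ S, 43° 9.375′ W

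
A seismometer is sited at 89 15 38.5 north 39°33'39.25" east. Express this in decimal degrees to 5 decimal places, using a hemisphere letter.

Latitude: 89 + 15/60 + 38.5/3600 = 89.260694
Lon: 39 + 33/60 + 39.25/3600 = 39.560903

89.26069° N, 39.56090° E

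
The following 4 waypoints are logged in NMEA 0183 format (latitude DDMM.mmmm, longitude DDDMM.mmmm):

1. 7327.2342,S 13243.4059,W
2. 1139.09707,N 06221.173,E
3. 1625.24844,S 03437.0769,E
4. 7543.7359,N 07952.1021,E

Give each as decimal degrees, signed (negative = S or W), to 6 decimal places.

1. -73.453903, -132.723432
2. 11.651618, 62.352883
3. -16.420807, 34.617948
4. 75.728932, 79.868368

Point 1:
  Latitude: degrees = first 2 digits = 73, minutes = 27.2342; 73 + 27.2342/60 = 73.4539033
  S ⇒ negate
  Longitude: split at 3 digits → 132° and 43.4059′; 132 + 43.4059/60 = 132.7234317
  W → negative
Point 2:
  Lat: split at 2 digits → 11° and 39.09707′; 11 + 39.09707/60 = 11.6516178
  N ⇒ keep positive
  Longitude: split at 3 digits → 062° and 21.173′; 62 + 21.173/60 = 62.3528833
  E ⇒ keep positive
Point 3:
  φ: degrees = first 2 digits = 16, minutes = 25.24844; 16 + 25.24844/60 = 16.4208073
  S → negative
  Longitude: split at 3 digits → 034° and 37.0769′; 34 + 37.0769/60 = 34.6179483
  E ⇒ keep positive
Point 4:
  Lat: split at 2 digits → 75° and 43.7359′; 75 + 43.7359/60 = 75.7289317
  N ⇒ keep positive
  Longitude: split at 3 digits → 079° and 52.1021′; 79 + 52.1021/60 = 79.8683683
  E ⇒ keep positive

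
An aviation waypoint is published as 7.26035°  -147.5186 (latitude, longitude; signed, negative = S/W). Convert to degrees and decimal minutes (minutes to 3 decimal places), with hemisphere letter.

7° 15.621′ N, 147° 31.116′ W

φ: fractional part 0.260350 → 15.62100 minutes
Longitude is negative → W; |value| = 147.518600
Longitude: minutes = (147.518600 − 147) × 60 = 31.11600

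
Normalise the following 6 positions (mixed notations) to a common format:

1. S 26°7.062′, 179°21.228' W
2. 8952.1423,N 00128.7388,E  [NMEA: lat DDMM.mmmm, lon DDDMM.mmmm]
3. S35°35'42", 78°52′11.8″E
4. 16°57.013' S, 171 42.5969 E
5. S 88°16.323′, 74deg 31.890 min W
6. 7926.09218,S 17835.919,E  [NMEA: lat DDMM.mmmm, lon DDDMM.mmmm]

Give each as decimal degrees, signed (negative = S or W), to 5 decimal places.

1. -26.11770, -179.35380
2. 89.86904, 1.47898
3. -35.59500, 78.86994
4. -16.95022, 171.70995
5. -88.27205, -74.53150
6. -79.43487, 178.59865

Point 1:
  φ: 26 + 7.062/60 = 26.117700
  S → negative
  Longitude: 179 + 21.228/60 = 179.353800
  W ⇒ negate
Point 2:
  Latitude: split at 2 digits → 89° and 52.1423′; 89 + 52.1423/60 = 89.869038
  N → positive
  λ: degrees = first 3 digits = 1, minutes = 28.7388; 1 + 28.7388/60 = 1.478980
  E → positive
Point 3:
  Lat: 35° + 35/60 + 42/3600 = 35 + 0.583333 + 0.011667 = 35.595000
  S → negative
  Longitude: 52′ + 11.8″ = 52.19667′; 78 + 52.19667/60 = 78.869944
  E → positive
Point 4:
  φ: 16 + 57.013/60 = 16.950217
  S ⇒ negate
  Lon: 42.5969′ = 0.709948°; total 171.709948
  E ⇒ keep positive
Point 5:
  Lat: 16.323′ = 0.272050°; total 88.272050
  S ⇒ negate
  Longitude: 74 + 31.89/60 = 74.531500
  W → negative
Point 6:
  Lat: split at 2 digits → 79° and 26.09218′; 79 + 26.09218/60 = 79.434870
  S → negative
  Longitude: degrees = first 3 digits = 178, minutes = 35.919; 178 + 35.919/60 = 178.598650
  E → positive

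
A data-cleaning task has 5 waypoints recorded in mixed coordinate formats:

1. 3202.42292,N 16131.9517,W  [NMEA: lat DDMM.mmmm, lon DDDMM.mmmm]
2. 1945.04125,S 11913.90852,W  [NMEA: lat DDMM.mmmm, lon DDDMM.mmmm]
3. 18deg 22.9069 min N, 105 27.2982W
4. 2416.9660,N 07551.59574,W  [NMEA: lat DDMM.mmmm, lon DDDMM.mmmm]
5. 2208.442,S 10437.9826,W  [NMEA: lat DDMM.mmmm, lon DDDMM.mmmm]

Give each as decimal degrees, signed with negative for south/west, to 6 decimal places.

1. 32.040382, -161.532528
2. -19.750688, -119.231809
3. 18.381782, -105.454970
4. 24.282767, -75.859929
5. -22.140700, -104.633043

Point 1:
  φ: split at 2 digits → 32° and 2.42292′; 32 + 2.42292/60 = 32.0403820
  N ⇒ keep positive
  Longitude: degrees = first 3 digits = 161, minutes = 31.9517; 161 + 31.9517/60 = 161.5325283
  W ⇒ negate
Point 2:
  φ: split at 2 digits → 19° and 45.04125′; 19 + 45.04125/60 = 19.7506875
  hemisphere S, so the sign is −
  Longitude: split at 3 digits → 119° and 13.90852′; 119 + 13.90852/60 = 119.2318087
  W ⇒ negate
Point 3:
  Latitude: 18 + 22.9069/60 = 18.3817817
  N → positive
  Longitude: 105 + 27.2982/60 = 105.4549700
  W ⇒ negate
Point 4:
  φ: degrees = first 2 digits = 24, minutes = 16.966; 24 + 16.966/60 = 24.2827667
  N → positive
  Lon: split at 3 digits → 075° and 51.59574′; 75 + 51.59574/60 = 75.8599290
  W → negative
Point 5:
  Lat: split at 2 digits → 22° and 8.442′; 22 + 8.442/60 = 22.1407000
  S → negative
  Longitude: split at 3 digits → 104° and 37.9826′; 104 + 37.9826/60 = 104.6330433
  hemisphere W, so the sign is −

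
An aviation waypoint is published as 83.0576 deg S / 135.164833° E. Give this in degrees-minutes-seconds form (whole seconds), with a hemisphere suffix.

Lat: whole degrees 83; 3.45600′ → 3′ and 27.36″
λ: whole degrees 135; 9.88998′ → 9′ and 53.40″

83°03′27″ S, 135°09′53″ E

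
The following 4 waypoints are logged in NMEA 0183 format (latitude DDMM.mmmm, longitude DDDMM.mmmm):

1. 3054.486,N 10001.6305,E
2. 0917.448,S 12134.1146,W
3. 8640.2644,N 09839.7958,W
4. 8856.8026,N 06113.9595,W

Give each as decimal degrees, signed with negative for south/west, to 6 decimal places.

Point 1:
  Lat: split at 2 digits → 30° and 54.486′; 30 + 54.486/60 = 30.9081000
  N → positive
  λ: split at 3 digits → 100° and 1.6305′; 100 + 1.6305/60 = 100.0271750
  E → positive
Point 2:
  Latitude: degrees = first 2 digits = 9, minutes = 17.448; 9 + 17.448/60 = 9.2908000
  S → negative
  Longitude: split at 3 digits → 121° and 34.1146′; 121 + 34.1146/60 = 121.5685767
  hemisphere W, so the sign is −
Point 3:
  Lat: split at 2 digits → 86° and 40.2644′; 86 + 40.2644/60 = 86.6710733
  N → positive
  Longitude: split at 3 digits → 098° and 39.7958′; 98 + 39.7958/60 = 98.6632633
  hemisphere W, so the sign is −
Point 4:
  Lat: degrees = first 2 digits = 88, minutes = 56.8026; 88 + 56.8026/60 = 88.9467100
  N ⇒ keep positive
  Lon: split at 3 digits → 061° and 13.9595′; 61 + 13.9595/60 = 61.2326583
  hemisphere W, so the sign is −

1. 30.908100, 100.027175
2. -9.290800, -121.568577
3. 86.671073, -98.663263
4. 88.946710, -61.232658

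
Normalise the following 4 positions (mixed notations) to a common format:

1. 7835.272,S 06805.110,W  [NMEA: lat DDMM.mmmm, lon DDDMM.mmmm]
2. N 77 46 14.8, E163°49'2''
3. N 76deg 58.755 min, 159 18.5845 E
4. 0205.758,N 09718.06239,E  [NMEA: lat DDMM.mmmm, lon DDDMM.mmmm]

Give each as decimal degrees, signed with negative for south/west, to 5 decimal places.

1. -78.58787, -68.08517
2. 77.77078, 163.81722
3. 76.97925, 159.30974
4. 2.09597, 97.30104

Point 1:
  φ: degrees = first 2 digits = 78, minutes = 35.272; 78 + 35.272/60 = 78.587867
  S ⇒ negate
  λ: split at 3 digits → 068° and 5.11′; 68 + 5.11/60 = 68.085167
  W ⇒ negate
Point 2:
  Lat: 77° + 46/60 + 14.8/3600 = 77 + 0.766667 + 0.004111 = 77.770778
  N ⇒ keep positive
  Longitude: 163 + 49/60 + 2/3600 = 163.817222
  E ⇒ keep positive
Point 3:
  Lat: 58.755′ = 0.979250°; total 76.979250
  N → positive
  λ: 18.5845′ = 0.309742°; total 159.309742
  E ⇒ keep positive
Point 4:
  Lat: split at 2 digits → 02° and 5.758′; 2 + 5.758/60 = 2.095967
  N ⇒ keep positive
  Lon: degrees = first 3 digits = 97, minutes = 18.06239; 97 + 18.06239/60 = 97.301040
  E ⇒ keep positive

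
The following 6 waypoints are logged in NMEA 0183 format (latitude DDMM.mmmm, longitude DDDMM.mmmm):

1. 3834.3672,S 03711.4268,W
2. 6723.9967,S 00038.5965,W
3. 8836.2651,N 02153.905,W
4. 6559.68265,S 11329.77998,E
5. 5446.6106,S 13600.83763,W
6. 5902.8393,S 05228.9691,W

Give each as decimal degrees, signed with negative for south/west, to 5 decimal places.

Point 1:
  Lat: split at 2 digits → 38° and 34.3672′; 38 + 34.3672/60 = 38.572787
  hemisphere S, so the sign is −
  Longitude: degrees = first 3 digits = 37, minutes = 11.4268; 37 + 11.4268/60 = 37.190447
  W ⇒ negate
Point 2:
  φ: split at 2 digits → 67° and 23.9967′; 67 + 23.9967/60 = 67.399945
  hemisphere S, so the sign is −
  λ: split at 3 digits → 000° and 38.5965′; 0 + 38.5965/60 = 0.643275
  hemisphere W, so the sign is −
Point 3:
  φ: degrees = first 2 digits = 88, minutes = 36.2651; 88 + 36.2651/60 = 88.604418
  N → positive
  λ: degrees = first 3 digits = 21, minutes = 53.905; 21 + 53.905/60 = 21.898417
  W → negative
Point 4:
  φ: degrees = first 2 digits = 65, minutes = 59.68265; 65 + 59.68265/60 = 65.994711
  S ⇒ negate
  Longitude: degrees = first 3 digits = 113, minutes = 29.77998; 113 + 29.77998/60 = 113.496333
  E → positive
Point 5:
  Lat: degrees = first 2 digits = 54, minutes = 46.6106; 54 + 46.6106/60 = 54.776843
  S → negative
  Longitude: split at 3 digits → 136° and 0.83763′; 136 + 0.83763/60 = 136.013961
  hemisphere W, so the sign is −
Point 6:
  Lat: split at 2 digits → 59° and 2.8393′; 59 + 2.8393/60 = 59.047322
  S → negative
  λ: degrees = first 3 digits = 52, minutes = 28.9691; 52 + 28.9691/60 = 52.482818
  W → negative

1. -38.57279, -37.19045
2. -67.39995, -0.64328
3. 88.60442, -21.89842
4. -65.99471, 113.49633
5. -54.77684, -136.01396
6. -59.04732, -52.48282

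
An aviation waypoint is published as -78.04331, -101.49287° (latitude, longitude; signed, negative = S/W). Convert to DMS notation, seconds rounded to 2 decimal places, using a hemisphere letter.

78°02′35.92″ S, 101°29′34.33″ W

Latitude is negative → S; |value| = 78.043310
Latitude: 0.043310° → 2.59860′; 0.59860 × 60 = 35.9160″
Longitude is negative → W; |value| = 101.492870
Longitude: whole degrees 101; 29.57220′ → 29′ and 34.3320″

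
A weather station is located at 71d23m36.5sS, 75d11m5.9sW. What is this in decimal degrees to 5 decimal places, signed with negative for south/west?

Latitude: 23′ + 36.5″ = 23.60833′; 71 + 23.60833/60 = 71.393472
hemisphere S, so the sign is −
Longitude: 11′ + 5.9″ = 11.09833′; 75 + 11.09833/60 = 75.184972
W ⇒ negate

-71.39347, -75.18497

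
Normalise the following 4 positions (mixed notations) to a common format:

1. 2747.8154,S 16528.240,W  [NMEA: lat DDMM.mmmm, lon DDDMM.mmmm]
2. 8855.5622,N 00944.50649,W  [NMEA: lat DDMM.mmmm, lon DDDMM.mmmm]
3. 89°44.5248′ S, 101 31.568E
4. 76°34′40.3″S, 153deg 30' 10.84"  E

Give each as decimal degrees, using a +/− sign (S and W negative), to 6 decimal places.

1. -27.796923, -165.470667
2. 88.926037, -9.741775
3. -89.742080, 101.526133
4. -76.577861, 153.503011

Point 1:
  Latitude: degrees = first 2 digits = 27, minutes = 47.8154; 27 + 47.8154/60 = 27.7969233
  hemisphere S, so the sign is −
  λ: split at 3 digits → 165° and 28.24′; 165 + 28.24/60 = 165.4706667
  hemisphere W, so the sign is −
Point 2:
  φ: split at 2 digits → 88° and 55.5622′; 88 + 55.5622/60 = 88.9260367
  N ⇒ keep positive
  λ: split at 3 digits → 009° and 44.50649′; 9 + 44.50649/60 = 9.7417748
  W → negative
Point 3:
  Latitude: 44.5248′ = 0.742080°; total 89.7420800
  hemisphere S, so the sign is −
  λ: 31.568′ = 0.526133°; total 101.5261333
  E → positive
Point 4:
  Lat: 76° + 34/60 + 40.3/3600 = 76 + 0.566667 + 0.011194 = 76.5778611
  S ⇒ negate
  Lon: 30′ + 10.84″ = 30.18067′; 153 + 30.18067/60 = 153.5030111
  E ⇒ keep positive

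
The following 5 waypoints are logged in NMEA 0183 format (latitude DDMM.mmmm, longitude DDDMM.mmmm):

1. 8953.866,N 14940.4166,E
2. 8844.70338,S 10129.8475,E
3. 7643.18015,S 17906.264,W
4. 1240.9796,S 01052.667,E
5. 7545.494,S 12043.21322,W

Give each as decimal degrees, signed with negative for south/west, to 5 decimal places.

1. 89.89777, 149.67361
2. -88.74506, 101.49746
3. -76.71967, -179.10440
4. -12.68299, 10.87778
5. -75.75823, -120.72022

Point 1:
  Latitude: split at 2 digits → 89° and 53.866′; 89 + 53.866/60 = 89.897767
  N ⇒ keep positive
  λ: split at 3 digits → 149° and 40.4166′; 149 + 40.4166/60 = 149.673610
  E → positive
Point 2:
  Latitude: degrees = first 2 digits = 88, minutes = 44.70338; 88 + 44.70338/60 = 88.745056
  S ⇒ negate
  Lon: split at 3 digits → 101° and 29.8475′; 101 + 29.8475/60 = 101.497458
  E → positive
Point 3:
  Latitude: degrees = first 2 digits = 76, minutes = 43.18015; 76 + 43.18015/60 = 76.719669
  S ⇒ negate
  Longitude: degrees = first 3 digits = 179, minutes = 6.264; 179 + 6.264/60 = 179.104400
  W ⇒ negate
Point 4:
  Latitude: split at 2 digits → 12° and 40.9796′; 12 + 40.9796/60 = 12.682993
  S → negative
  Longitude: degrees = first 3 digits = 10, minutes = 52.667; 10 + 52.667/60 = 10.877783
  E → positive
Point 5:
  Latitude: degrees = first 2 digits = 75, minutes = 45.494; 75 + 45.494/60 = 75.758233
  hemisphere S, so the sign is −
  Longitude: degrees = first 3 digits = 120, minutes = 43.21322; 120 + 43.21322/60 = 120.720220
  hemisphere W, so the sign is −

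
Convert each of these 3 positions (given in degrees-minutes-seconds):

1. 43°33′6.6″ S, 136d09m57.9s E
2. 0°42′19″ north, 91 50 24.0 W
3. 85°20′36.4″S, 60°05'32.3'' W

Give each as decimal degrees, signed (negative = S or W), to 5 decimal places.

1. -43.55183, 136.16608
2. 0.70528, -91.84000
3. -85.34344, -60.09231

Point 1:
  Latitude: 43° + 33/60 + 6.6/3600 = 43 + 0.550000 + 0.001833 = 43.551833
  S → negative
  Longitude: 136 + 9/60 + 57.9/3600 = 136.166083
  E → positive
Point 2:
  φ: 42′ + 19″ = 42.31667′; 0 + 42.31667/60 = 0.705278
  N → positive
  Longitude: 91 + 50/60 + 24/3600 = 91.840000
  W ⇒ negate
Point 3:
  Latitude: 85 + 20/60 + 36.4/3600 = 85.343444
  S → negative
  Lon: 60 + 5/60 + 32.3/3600 = 60.092306
  hemisphere W, so the sign is −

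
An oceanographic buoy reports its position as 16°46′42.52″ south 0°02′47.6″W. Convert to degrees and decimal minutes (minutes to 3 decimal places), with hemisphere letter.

16° 46.709′ S, 0° 2.793′ W

Lat: 46 + 42.52/60 = 46.70867′
λ: 2 + 47.6/60 = 2.79333′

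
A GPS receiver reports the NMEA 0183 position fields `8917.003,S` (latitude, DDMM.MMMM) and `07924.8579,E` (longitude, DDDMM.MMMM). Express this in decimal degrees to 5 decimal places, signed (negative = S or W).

Latitude: split at 2 digits → 89° and 17.003′; 89 + 17.003/60 = 89.283383
S ⇒ negate
Lon: split at 3 digits → 079° and 24.8579′; 79 + 24.8579/60 = 79.414298
E → positive

-89.28338, 79.41430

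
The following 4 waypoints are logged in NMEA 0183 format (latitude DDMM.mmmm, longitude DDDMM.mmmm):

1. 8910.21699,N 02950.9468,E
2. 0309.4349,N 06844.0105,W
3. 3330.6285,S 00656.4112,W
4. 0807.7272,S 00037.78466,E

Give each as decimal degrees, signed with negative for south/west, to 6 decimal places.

1. 89.170283, 29.849113
2. 3.157248, -68.733508
3. -33.510475, -6.940187
4. -8.128787, 0.629744

Point 1:
  Latitude: split at 2 digits → 89° and 10.21699′; 89 + 10.21699/60 = 89.1702832
  N → positive
  λ: degrees = first 3 digits = 29, minutes = 50.9468; 29 + 50.9468/60 = 29.8491133
  E ⇒ keep positive
Point 2:
  φ: split at 2 digits → 03° and 9.4349′; 3 + 9.4349/60 = 3.1572483
  N ⇒ keep positive
  Lon: degrees = first 3 digits = 68, minutes = 44.0105; 68 + 44.0105/60 = 68.7335083
  W → negative
Point 3:
  Lat: split at 2 digits → 33° and 30.6285′; 33 + 30.6285/60 = 33.5104750
  S ⇒ negate
  λ: degrees = first 3 digits = 6, minutes = 56.4112; 6 + 56.4112/60 = 6.9401867
  W → negative
Point 4:
  Lat: split at 2 digits → 08° and 7.7272′; 8 + 7.7272/60 = 8.1287867
  S ⇒ negate
  λ: split at 3 digits → 000° and 37.78466′; 0 + 37.78466/60 = 0.6297443
  E ⇒ keep positive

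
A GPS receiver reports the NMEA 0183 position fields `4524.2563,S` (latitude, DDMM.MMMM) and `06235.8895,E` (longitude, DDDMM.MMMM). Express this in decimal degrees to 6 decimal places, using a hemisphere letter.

φ: split at 2 digits → 45° and 24.2563′; 45 + 24.2563/60 = 45.4042717
λ: degrees = first 3 digits = 62, minutes = 35.8895; 62 + 35.8895/60 = 62.5981583

45.404272° S, 62.598158° E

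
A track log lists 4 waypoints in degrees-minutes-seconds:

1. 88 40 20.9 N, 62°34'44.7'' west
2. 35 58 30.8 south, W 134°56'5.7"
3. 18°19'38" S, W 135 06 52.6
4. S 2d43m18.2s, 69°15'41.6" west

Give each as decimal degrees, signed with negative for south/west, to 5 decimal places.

1. 88.67247, -62.57908
2. -35.97522, -134.93492
3. -18.32722, -135.11461
4. -2.72172, -69.26156

Point 1:
  φ: 88 + 40/60 + 20.9/3600 = 88.672472
  N → positive
  λ: 62 + 34/60 + 44.7/3600 = 62.579083
  W ⇒ negate
Point 2:
  Lat: 58′ + 30.8″ = 58.51333′; 35 + 58.51333/60 = 35.975222
  hemisphere S, so the sign is −
  λ: 56′ + 5.7″ = 56.09500′; 134 + 56.09500/60 = 134.934917
  W ⇒ negate
Point 3:
  φ: 18 + 19/60 + 38/3600 = 18.327222
  S ⇒ negate
  Lon: 135° + 6/60 + 52.6/3600 = 135 + 0.100000 + 0.014611 = 135.114611
  hemisphere W, so the sign is −
Point 4:
  φ: 2° + 43/60 + 18.2/3600 = 2 + 0.716667 + 0.005056 = 2.721722
  S → negative
  Longitude: 69 + 15/60 + 41.6/3600 = 69.261556
  hemisphere W, so the sign is −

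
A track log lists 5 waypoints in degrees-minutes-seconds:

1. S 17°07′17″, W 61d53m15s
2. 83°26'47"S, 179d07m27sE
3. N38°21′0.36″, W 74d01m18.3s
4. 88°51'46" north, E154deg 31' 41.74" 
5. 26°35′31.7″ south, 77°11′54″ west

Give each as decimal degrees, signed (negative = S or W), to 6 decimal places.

1. -17.121389, -61.887500
2. -83.446389, 179.124167
3. 38.350100, -74.021750
4. 88.862778, 154.528261
5. -26.592139, -77.198333

Point 1:
  Lat: 17 + 7/60 + 17/3600 = 17.1213889
  hemisphere S, so the sign is −
  Longitude: 53′ + 15″ = 53.25000′; 61 + 53.25000/60 = 61.8875000
  W → negative
Point 2:
  Latitude: 26′ + 47″ = 26.78333′; 83 + 26.78333/60 = 83.4463889
  S ⇒ negate
  Lon: 179° + 7/60 + 27/3600 = 179 + 0.116667 + 0.007500 = 179.1241667
  E ⇒ keep positive
Point 3:
  Latitude: 38° + 21/60 + 0.36/3600 = 38 + 0.350000 + 0.000100 = 38.3501000
  N ⇒ keep positive
  Longitude: 1′ + 18.3″ = 1.30500′; 74 + 1.30500/60 = 74.0217500
  hemisphere W, so the sign is −
Point 4:
  Latitude: 88 + 51/60 + 46/3600 = 88.8627778
  N ⇒ keep positive
  λ: 31′ + 41.74″ = 31.69567′; 154 + 31.69567/60 = 154.5282611
  E ⇒ keep positive
Point 5:
  Lat: 26° + 35/60 + 31.7/3600 = 26 + 0.583333 + 0.008806 = 26.5921389
  hemisphere S, so the sign is −
  Lon: 11′ + 54″ = 11.90000′; 77 + 11.90000/60 = 77.1983333
  W ⇒ negate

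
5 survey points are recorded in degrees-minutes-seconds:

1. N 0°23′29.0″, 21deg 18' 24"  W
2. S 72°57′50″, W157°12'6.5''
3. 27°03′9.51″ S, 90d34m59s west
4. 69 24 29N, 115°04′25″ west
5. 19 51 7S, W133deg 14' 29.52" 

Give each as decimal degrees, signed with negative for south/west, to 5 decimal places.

Point 1:
  Lat: 0° + 23/60 + 29/3600 = 0 + 0.383333 + 0.008056 = 0.391389
  N → positive
  Longitude: 21° + 18/60 + 24/3600 = 21 + 0.300000 + 0.006667 = 21.306667
  W ⇒ negate
Point 2:
  φ: 57′ + 50″ = 57.83333′; 72 + 57.83333/60 = 72.963889
  S → negative
  Lon: 157 + 12/60 + 6.5/3600 = 157.201806
  W → negative
Point 3:
  φ: 27 + 3/60 + 9.51/3600 = 27.052642
  S ⇒ negate
  λ: 34′ + 59″ = 34.98333′; 90 + 34.98333/60 = 90.583056
  W → negative
Point 4:
  Lat: 69° + 24/60 + 29/3600 = 69 + 0.400000 + 0.008056 = 69.408056
  N ⇒ keep positive
  Longitude: 4′ + 25″ = 4.41667′; 115 + 4.41667/60 = 115.073611
  hemisphere W, so the sign is −
Point 5:
  Lat: 19 + 51/60 + 7/3600 = 19.851944
  hemisphere S, so the sign is −
  λ: 14′ + 29.52″ = 14.49200′; 133 + 14.49200/60 = 133.241533
  W → negative

1. 0.39139, -21.30667
2. -72.96389, -157.20181
3. -27.05264, -90.58306
4. 69.40806, -115.07361
5. -19.85194, -133.24153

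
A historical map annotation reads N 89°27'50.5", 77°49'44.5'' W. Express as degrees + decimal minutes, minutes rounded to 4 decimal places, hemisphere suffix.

89° 27.8417′ N, 77° 49.7417′ W

Latitude: 27 + 50.5/60 = 27.841667′
λ: 49 + 44.5/60 = 49.741667′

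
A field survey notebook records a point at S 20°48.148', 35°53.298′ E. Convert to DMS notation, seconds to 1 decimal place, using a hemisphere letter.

20°48′8.9″ S, 35°53′17.9″ E

Latitude: fractional minutes 0.14800 × 60 = 8.880″
λ: fractional minutes 0.29800 × 60 = 17.880″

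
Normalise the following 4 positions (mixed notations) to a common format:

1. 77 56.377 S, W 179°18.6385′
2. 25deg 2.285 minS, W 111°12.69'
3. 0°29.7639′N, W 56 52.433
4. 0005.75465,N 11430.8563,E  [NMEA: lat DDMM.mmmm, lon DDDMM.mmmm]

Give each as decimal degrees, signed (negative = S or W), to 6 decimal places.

1. -77.939617, -179.310642
2. -25.038083, -111.211500
3. 0.496065, -56.873883
4. 0.095911, 114.514272

Point 1:
  φ: 56.377′ = 0.939617°; total 77.9396167
  hemisphere S, so the sign is −
  λ: 179 + 18.6385/60 = 179.3106417
  W ⇒ negate
Point 2:
  Lat: 2.285′ = 0.038083°; total 25.0380833
  S ⇒ negate
  Lon: 111 + 12.69/60 = 111.2115000
  W → negative
Point 3:
  Latitude: 29.7639′ = 0.496065°; total 0.4960650
  N ⇒ keep positive
  λ: 56 + 52.433/60 = 56.8738833
  W ⇒ negate
Point 4:
  φ: split at 2 digits → 00° and 5.75465′; 0 + 5.75465/60 = 0.0959108
  N ⇒ keep positive
  Lon: split at 3 digits → 114° and 30.8563′; 114 + 30.8563/60 = 114.5142717
  E ⇒ keep positive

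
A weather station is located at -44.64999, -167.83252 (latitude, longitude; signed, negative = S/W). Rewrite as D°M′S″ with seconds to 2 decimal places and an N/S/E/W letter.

44°38′59.96″ S, 167°49′57.07″ W

Latitude is negative → S; |value| = 44.649990
φ: 0.649990 × 60 = 38.99940′ → 38′, remainder × 60 = 59.9640″
Longitude is negative → W; |value| = 167.832520
Lon: 0.832520° → 49.95120′; 0.95120 × 60 = 57.0720″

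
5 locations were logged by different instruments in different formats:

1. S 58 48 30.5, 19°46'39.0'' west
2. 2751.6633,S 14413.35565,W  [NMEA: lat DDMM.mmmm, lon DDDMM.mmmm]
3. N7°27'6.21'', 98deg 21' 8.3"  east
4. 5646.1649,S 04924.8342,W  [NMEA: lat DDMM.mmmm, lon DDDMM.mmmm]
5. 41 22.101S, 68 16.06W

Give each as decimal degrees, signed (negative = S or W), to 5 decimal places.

1. -58.80847, -19.77750
2. -27.86106, -144.22259
3. 7.45173, 98.35231
4. -56.76942, -49.41390
5. -41.36835, -68.26767

Point 1:
  Lat: 58° + 48/60 + 30.5/3600 = 58 + 0.800000 + 0.008472 = 58.808472
  S ⇒ negate
  Lon: 46′ + 39″ = 46.65000′; 19 + 46.65000/60 = 19.777500
  W → negative
Point 2:
  φ: split at 2 digits → 27° and 51.6633′; 27 + 51.6633/60 = 27.861055
  hemisphere S, so the sign is −
  λ: degrees = first 3 digits = 144, minutes = 13.35565; 144 + 13.35565/60 = 144.222594
  W → negative
Point 3:
  Lat: 7° + 27/60 + 6.21/3600 = 7 + 0.450000 + 0.001725 = 7.451725
  N → positive
  Longitude: 21′ + 8.3″ = 21.13833′; 98 + 21.13833/60 = 98.352306
  E ⇒ keep positive
Point 4:
  Lat: split at 2 digits → 56° and 46.1649′; 56 + 46.1649/60 = 56.769415
  hemisphere S, so the sign is −
  Longitude: split at 3 digits → 049° and 24.8342′; 49 + 24.8342/60 = 49.413903
  hemisphere W, so the sign is −
Point 5:
  φ: 22.101′ = 0.368350°; total 41.368350
  S → negative
  Longitude: 16.06′ = 0.267667°; total 68.267667
  W ⇒ negate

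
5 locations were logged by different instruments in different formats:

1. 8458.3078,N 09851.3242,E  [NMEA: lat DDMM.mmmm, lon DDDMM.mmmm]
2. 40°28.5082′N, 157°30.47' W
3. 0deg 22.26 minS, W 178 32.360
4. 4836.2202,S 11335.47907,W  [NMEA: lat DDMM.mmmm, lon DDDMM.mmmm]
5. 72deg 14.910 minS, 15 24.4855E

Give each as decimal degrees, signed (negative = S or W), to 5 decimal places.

1. 84.97180, 98.85540
2. 40.47514, -157.50783
3. -0.37100, -178.53933
4. -48.60367, -113.59132
5. -72.24850, 15.40809

Point 1:
  Latitude: split at 2 digits → 84° and 58.3078′; 84 + 58.3078/60 = 84.971797
  N → positive
  Longitude: split at 3 digits → 098° and 51.3242′; 98 + 51.3242/60 = 98.855403
  E ⇒ keep positive
Point 2:
  Lat: 28.5082′ = 0.475137°; total 40.475137
  N → positive
  Longitude: 30.47′ = 0.507833°; total 157.507833
  W ⇒ negate
Point 3:
  Lat: 22.26′ = 0.371000°; total 0.371000
  S → negative
  Lon: 178 + 32.36/60 = 178.539333
  hemisphere W, so the sign is −
Point 4:
  Latitude: split at 2 digits → 48° and 36.2202′; 48 + 36.2202/60 = 48.603670
  S → negative
  Lon: degrees = first 3 digits = 113, minutes = 35.47907; 113 + 35.47907/60 = 113.591318
  W ⇒ negate
Point 5:
  φ: 72 + 14.91/60 = 72.248500
  hemisphere S, so the sign is −
  λ: 15 + 24.4855/60 = 15.408092
  E ⇒ keep positive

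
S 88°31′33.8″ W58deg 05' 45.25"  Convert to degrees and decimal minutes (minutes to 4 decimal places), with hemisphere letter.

88° 31.5633′ S, 58° 5.7542′ W

Lat: 31 + 33.8/60 = 31.563333′
Longitude: 5 + 45.25/60 = 5.754167′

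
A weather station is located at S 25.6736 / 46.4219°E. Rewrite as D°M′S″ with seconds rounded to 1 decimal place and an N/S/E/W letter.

25°40′25.0″ S, 46°25′18.8″ E

φ: 0.673600° → 40.41600′; 0.41600 × 60 = 24.960″
Longitude: 0.421900 × 60 = 25.31400′ → 25′, remainder × 60 = 18.840″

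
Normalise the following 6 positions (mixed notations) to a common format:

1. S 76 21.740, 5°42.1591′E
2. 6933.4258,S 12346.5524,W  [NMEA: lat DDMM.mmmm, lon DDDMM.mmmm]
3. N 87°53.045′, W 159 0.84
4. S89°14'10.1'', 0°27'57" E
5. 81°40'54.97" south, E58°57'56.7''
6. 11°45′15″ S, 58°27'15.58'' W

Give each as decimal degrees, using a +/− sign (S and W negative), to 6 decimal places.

1. -76.362333, 5.702652
2. -69.557097, -123.775873
3. 87.884083, -159.014000
4. -89.236139, 0.465833
5. -81.681936, 58.965750
6. -11.754167, -58.454328

Point 1:
  Latitude: 21.74′ = 0.362333°; total 76.3623333
  hemisphere S, so the sign is −
  Lon: 5 + 42.1591/60 = 5.7026517
  E → positive
Point 2:
  φ: degrees = first 2 digits = 69, minutes = 33.4258; 69 + 33.4258/60 = 69.5570967
  hemisphere S, so the sign is −
  Lon: split at 3 digits → 123° and 46.5524′; 123 + 46.5524/60 = 123.7758733
  W → negative
Point 3:
  Latitude: 53.045′ = 0.884083°; total 87.8840833
  N ⇒ keep positive
  λ: 0.84′ = 0.014000°; total 159.0140000
  hemisphere W, so the sign is −
Point 4:
  Latitude: 89° + 14/60 + 10.1/3600 = 89 + 0.233333 + 0.002806 = 89.2361389
  S ⇒ negate
  Lon: 27′ + 57″ = 27.95000′; 0 + 27.95000/60 = 0.4658333
  E → positive
Point 5:
  Latitude: 81° + 40/60 + 54.97/3600 = 81 + 0.666667 + 0.015269 = 81.6819361
  hemisphere S, so the sign is −
  Lon: 57′ + 56.7″ = 57.94500′; 58 + 57.94500/60 = 58.9657500
  E → positive
Point 6:
  Latitude: 45′ + 15″ = 45.25000′; 11 + 45.25000/60 = 11.7541667
  S → negative
  λ: 58 + 27/60 + 15.58/3600 = 58.4543278
  hemisphere W, so the sign is −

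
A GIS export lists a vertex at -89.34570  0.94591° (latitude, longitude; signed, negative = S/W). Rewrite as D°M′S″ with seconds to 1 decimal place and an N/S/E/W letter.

89°20′44.5″ S, 0°56′45.3″ E

Latitude is negative → S; |value| = 89.345700
Lat: 0.345700° → 20.74200′; 0.74200 × 60 = 44.520″
Lon: 0.945910 × 60 = 56.75460′ → 56′, remainder × 60 = 45.276″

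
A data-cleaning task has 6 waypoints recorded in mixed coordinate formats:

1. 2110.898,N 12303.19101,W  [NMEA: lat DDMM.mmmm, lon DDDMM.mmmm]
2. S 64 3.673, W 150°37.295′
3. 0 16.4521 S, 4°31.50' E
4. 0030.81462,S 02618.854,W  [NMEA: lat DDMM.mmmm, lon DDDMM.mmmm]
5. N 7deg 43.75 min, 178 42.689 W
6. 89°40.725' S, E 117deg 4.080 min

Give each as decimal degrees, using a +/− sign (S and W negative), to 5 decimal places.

Point 1:
  φ: degrees = first 2 digits = 21, minutes = 10.898; 21 + 10.898/60 = 21.181633
  N → positive
  Lon: degrees = first 3 digits = 123, minutes = 3.19101; 123 + 3.19101/60 = 123.053184
  W ⇒ negate
Point 2:
  Lat: 3.673′ = 0.061217°; total 64.061217
  S → negative
  Longitude: 37.295′ = 0.621583°; total 150.621583
  hemisphere W, so the sign is −
Point 3:
  φ: 0 + 16.4521/60 = 0.274202
  S ⇒ negate
  Longitude: 31.5′ = 0.525000°; total 4.525000
  E → positive
Point 4:
  Lat: degrees = first 2 digits = 0, minutes = 30.81462; 0 + 30.81462/60 = 0.513577
  S → negative
  Longitude: split at 3 digits → 026° and 18.854′; 26 + 18.854/60 = 26.314233
  hemisphere W, so the sign is −
Point 5:
  Latitude: 43.75′ = 0.729167°; total 7.729167
  N ⇒ keep positive
  λ: 42.689′ = 0.711483°; total 178.711483
  hemisphere W, so the sign is −
Point 6:
  φ: 40.725′ = 0.678750°; total 89.678750
  hemisphere S, so the sign is −
  λ: 4.08′ = 0.068000°; total 117.068000
  E ⇒ keep positive

1. 21.18163, -123.05318
2. -64.06122, -150.62158
3. -0.27420, 4.52500
4. -0.51358, -26.31423
5. 7.72917, -178.71148
6. -89.67875, 117.06800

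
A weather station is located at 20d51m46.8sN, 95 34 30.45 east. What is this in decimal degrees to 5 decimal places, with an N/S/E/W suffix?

Latitude: 20° + 51/60 + 46.8/3600 = 20 + 0.850000 + 0.013000 = 20.863000
Longitude: 95° + 34/60 + 30.45/3600 = 95 + 0.566667 + 0.008458 = 95.575125

20.86300° N, 95.57513° E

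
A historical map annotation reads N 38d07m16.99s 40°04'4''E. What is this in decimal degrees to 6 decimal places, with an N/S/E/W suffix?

φ: 38° + 7/60 + 16.99/3600 = 38 + 0.116667 + 0.004719 = 38.1213861
λ: 40 + 4/60 + 4/3600 = 40.0677778

38.121386° N, 40.067778° E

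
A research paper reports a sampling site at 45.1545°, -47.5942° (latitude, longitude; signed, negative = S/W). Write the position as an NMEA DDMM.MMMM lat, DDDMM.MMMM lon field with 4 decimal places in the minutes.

4509.2700,N / 04735.6520,W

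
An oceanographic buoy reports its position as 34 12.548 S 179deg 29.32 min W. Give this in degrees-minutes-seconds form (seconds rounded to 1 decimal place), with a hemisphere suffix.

34°12′32.9″ S, 179°29′19.2″ W

φ: 12.54800′ → 12′ and 0.54800 × 60 = 32.880″
Longitude: 29.32000′ → 29′ and 0.32000 × 60 = 19.200″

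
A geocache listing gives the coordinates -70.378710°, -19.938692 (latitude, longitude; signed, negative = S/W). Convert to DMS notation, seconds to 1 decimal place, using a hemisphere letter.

70°22′43.4″ S, 19°56′19.3″ W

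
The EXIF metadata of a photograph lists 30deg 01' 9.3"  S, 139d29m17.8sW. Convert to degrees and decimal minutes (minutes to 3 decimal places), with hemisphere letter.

φ: seconds/60 = 0.15500; minutes = 1 + 0.15500 = 1.15500
Longitude: 29 + 17.8/60 = 29.29667′

30° 1.155′ S, 139° 29.297′ W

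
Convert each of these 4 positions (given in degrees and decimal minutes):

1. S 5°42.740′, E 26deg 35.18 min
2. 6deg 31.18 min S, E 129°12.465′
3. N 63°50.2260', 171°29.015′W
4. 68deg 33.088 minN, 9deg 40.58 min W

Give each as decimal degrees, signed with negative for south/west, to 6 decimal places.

1. -5.712333, 26.586333
2. -6.519667, 129.207750
3. 63.837100, -171.483583
4. 68.551467, -9.676333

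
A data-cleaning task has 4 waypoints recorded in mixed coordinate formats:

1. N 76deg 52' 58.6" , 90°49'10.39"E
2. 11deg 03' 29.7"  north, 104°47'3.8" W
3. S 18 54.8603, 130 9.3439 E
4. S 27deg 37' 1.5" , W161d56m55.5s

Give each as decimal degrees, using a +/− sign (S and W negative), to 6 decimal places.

Point 1:
  φ: 52′ + 58.6″ = 52.97667′; 76 + 52.97667/60 = 76.8829444
  N ⇒ keep positive
  λ: 49′ + 10.39″ = 49.17317′; 90 + 49.17317/60 = 90.8195528
  E ⇒ keep positive
Point 2:
  Lat: 11° + 3/60 + 29.7/3600 = 11 + 0.050000 + 0.008250 = 11.0582500
  N ⇒ keep positive
  Lon: 104° + 47/60 + 3.8/3600 = 104 + 0.783333 + 0.001056 = 104.7843889
  hemisphere W, so the sign is −
Point 3:
  φ: 18 + 54.8603/60 = 18.9143383
  S ⇒ negate
  Lon: 130 + 9.3439/60 = 130.1557317
  E ⇒ keep positive
Point 4:
  Latitude: 37′ + 1.5″ = 37.02500′; 27 + 37.02500/60 = 27.6170833
  S ⇒ negate
  Longitude: 161° + 56/60 + 55.5/3600 = 161 + 0.933333 + 0.015417 = 161.9487500
  W → negative

1. 76.882944, 90.819553
2. 11.058250, -104.784389
3. -18.914338, 130.155732
4. -27.617083, -161.948750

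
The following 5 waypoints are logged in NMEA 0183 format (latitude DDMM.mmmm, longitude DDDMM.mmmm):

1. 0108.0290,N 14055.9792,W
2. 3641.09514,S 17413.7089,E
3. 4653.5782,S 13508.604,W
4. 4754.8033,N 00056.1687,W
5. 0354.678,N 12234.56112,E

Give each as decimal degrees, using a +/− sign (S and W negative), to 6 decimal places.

1. 1.133817, -140.932987
2. -36.684919, 174.228482
3. -46.892970, -135.143400
4. 47.913388, -0.936145
5. 3.911300, 122.576019

Point 1:
  φ: split at 2 digits → 01° and 8.029′; 1 + 8.029/60 = 1.1338167
  N → positive
  Longitude: split at 3 digits → 140° and 55.9792′; 140 + 55.9792/60 = 140.9329867
  W → negative
Point 2:
  φ: split at 2 digits → 36° and 41.09514′; 36 + 41.09514/60 = 36.6849190
  S ⇒ negate
  λ: degrees = first 3 digits = 174, minutes = 13.7089; 174 + 13.7089/60 = 174.2284817
  E → positive
Point 3:
  φ: degrees = first 2 digits = 46, minutes = 53.5782; 46 + 53.5782/60 = 46.8929700
  S ⇒ negate
  Lon: degrees = first 3 digits = 135, minutes = 8.604; 135 + 8.604/60 = 135.1434000
  W ⇒ negate
Point 4:
  Latitude: degrees = first 2 digits = 47, minutes = 54.8033; 47 + 54.8033/60 = 47.9133883
  N ⇒ keep positive
  Longitude: degrees = first 3 digits = 0, minutes = 56.1687; 0 + 56.1687/60 = 0.9361450
  hemisphere W, so the sign is −
Point 5:
  Lat: degrees = first 2 digits = 3, minutes = 54.678; 3 + 54.678/60 = 3.9113000
  N → positive
  Longitude: split at 3 digits → 122° and 34.56112′; 122 + 34.56112/60 = 122.5760187
  E ⇒ keep positive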